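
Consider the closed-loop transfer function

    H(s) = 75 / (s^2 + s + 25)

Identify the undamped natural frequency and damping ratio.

ωₙ = 5 rad/s, ζ = 0.1

Compare the denominator to the standard form s^2 + 2ζωₙs + ωₙ².
ωₙ² = 25, so ωₙ = 5 rad/s.
2ζωₙ = 1, so ζ = 1/(2·5) = 0.1.
With ζ = 0.1 the response is underdamped.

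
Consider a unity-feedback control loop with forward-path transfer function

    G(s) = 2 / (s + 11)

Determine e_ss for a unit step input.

e_ss = 0.8462

G(s) has no poles at the origin.
This is a Type 0 system. Kp = lim_{s→0} G(s) = 2/11.
e_ss = 1/(1 + Kp) = 1/(1 + 2/11) = 11/13 ≈ 0.8462.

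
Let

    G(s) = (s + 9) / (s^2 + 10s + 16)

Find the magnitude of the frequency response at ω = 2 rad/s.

|G(j2)| ≈ 0.3953

Substitute s = j2: numerator = 9 + j2, denominator = 12 + j20.
|G(j2)| = |9 + j2| / |12 + j20| = 9.2195 / 23.324 ≈ 0.3953.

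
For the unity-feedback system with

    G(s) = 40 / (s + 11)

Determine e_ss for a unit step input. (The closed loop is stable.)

e_ss = 0.2157

G(s) has no poles at the origin.
This is a Type 0 system. Kp = lim_{s→0} G(s) = 40/11.
e_ss = 1/(1 + Kp) = 1/(1 + 40/11) = 11/51 ≈ 0.2157.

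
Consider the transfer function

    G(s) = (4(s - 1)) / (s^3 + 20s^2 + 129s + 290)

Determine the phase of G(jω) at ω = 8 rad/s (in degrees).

∠G(j8) ≈ -55.16°

At s = j8: numerator = -4 + j32, denominator = -990 + j520.
∠G = ∠num − ∠den = 97.125° − (152.29°) = -55.16°.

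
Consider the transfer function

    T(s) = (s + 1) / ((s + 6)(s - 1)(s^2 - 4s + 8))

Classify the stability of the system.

The poles can be read from the denominator factors: s = -6, 1, 2 ± 2j.
Since the pole(s) at s = 1, 2 + 2j, 2 - 2j lie in the right half-plane, the system is unstable.

unstable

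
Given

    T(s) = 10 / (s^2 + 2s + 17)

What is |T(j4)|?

|T(j4)| ≈ 1.240

Substitute s = j4: numerator = 10, denominator = 1 + j8.
|T(j4)| = |10| / |1 + j8| = 10 / 8.0623 ≈ 1.240.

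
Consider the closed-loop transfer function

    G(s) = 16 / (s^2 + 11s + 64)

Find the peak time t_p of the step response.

t_p ≈ 0.5408 s

Comparing s^2 + 11s + 64 to s^2 + 2ζωₙs + ωₙ²: ωₙ = 8 rad/s and ζ = 11/(2·8) = 0.6875.
ζωₙ = 11/2 = 5.5, so ω_d = ωₙ√(1−ζ²) = √(ωₙ² − (ζωₙ)²) = √(64 − 5.5²) = √33.75 ≈ 5.809 rad/s.
t_p = π/ω_d = π/5.809 ≈ 0.5408 s.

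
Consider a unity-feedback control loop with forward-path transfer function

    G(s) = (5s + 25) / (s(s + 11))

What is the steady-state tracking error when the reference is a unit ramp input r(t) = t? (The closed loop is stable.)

G(s) has one pole at the origin.
This is a Type 1 system. Kv = lim_{s→0} s·G(s) = 25/11.
e_ss = 1/Kv = 1/(25/11) = 11/25 ≈ 0.4400.

e_ss = 0.4400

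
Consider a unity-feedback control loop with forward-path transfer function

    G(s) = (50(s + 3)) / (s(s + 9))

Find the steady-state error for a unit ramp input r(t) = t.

G(s) has one pole at the origin.
This is a Type 1 system. Kv = lim_{s→0} s·G(s) = 150/9 = 50/3.
e_ss = 1/Kv = 1/(50/3) = 3/50 ≈ 0.06000.

e_ss = 0.06000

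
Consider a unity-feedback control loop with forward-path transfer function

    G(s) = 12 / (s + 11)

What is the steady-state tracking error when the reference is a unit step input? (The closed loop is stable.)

G(s) has no poles at the origin.
This is a Type 0 system. Kp = lim_{s→0} G(s) = 12/11.
e_ss = 1/(1 + Kp) = 1/(1 + 12/11) = 11/23 ≈ 0.4783.

e_ss = 0.4783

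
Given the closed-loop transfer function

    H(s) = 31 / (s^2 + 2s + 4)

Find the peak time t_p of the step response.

Comparing s^2 + 2s + 4 to s^2 + 2ζωₙs + ωₙ²: ωₙ = 2 rad/s and ζ = 2/(2·2) = 0.5.
ζωₙ = 2/2 = 1, so ω_d = ωₙ√(1−ζ²) = √(ωₙ² − (ζωₙ)²) = √(4 − 1²) = √3 ≈ 1.732 rad/s.
t_p = π/ω_d = π/1.732 ≈ 1.814 s.

t_p ≈ 1.814 s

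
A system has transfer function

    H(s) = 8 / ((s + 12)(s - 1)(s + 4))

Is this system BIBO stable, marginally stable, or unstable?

The poles can be read from the denominator factors: s = -12, 1, -4.
Since the pole(s) at s = 1 lie in the right half-plane, the system is unstable.

unstable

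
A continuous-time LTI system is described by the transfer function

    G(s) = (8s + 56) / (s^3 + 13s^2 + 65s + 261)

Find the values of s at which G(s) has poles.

The poles are the roots of the denominator s^3 + 13s^2 + 65s + 261 = 0.
Trying s = -9: the polynomial evaluates to 0, so (s + 9) is a factor.
Dividing out leaves s^2 + 4s + 29 = 0.
The quadratic formula then gives s = -2 ± 5j.

s = -2 ± 5j, -9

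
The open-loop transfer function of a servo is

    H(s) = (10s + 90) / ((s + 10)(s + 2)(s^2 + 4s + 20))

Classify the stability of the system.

stable

The poles can be read from the denominator factors: s = -10, -2, -2 + 4j, -2 - 4j.
Since all poles lie strictly in the left half-plane, the system is stable.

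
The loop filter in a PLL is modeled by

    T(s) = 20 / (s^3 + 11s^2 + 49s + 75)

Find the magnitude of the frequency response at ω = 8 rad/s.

Substitute s = j8: numerator = 20, denominator = -629 - j120.
|T(j8)| = |20| / |-629 - j120| = 20 / 640.34 ≈ 0.03123.

|T(j8)| ≈ 0.03123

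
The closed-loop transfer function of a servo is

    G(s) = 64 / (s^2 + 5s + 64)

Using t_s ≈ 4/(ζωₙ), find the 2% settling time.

t_s ≈ 1.600 s

Comparing s^2 + 5s + 64 to s^2 + 2ζωₙs + ωₙ²: ωₙ = 8 rad/s and ζ = 5/(2·8) = 0.3125.
ζωₙ = 5/2 = 2.5, so t_s ≈ 4/(ζωₙ) = 4/2.5 = 1.600 s.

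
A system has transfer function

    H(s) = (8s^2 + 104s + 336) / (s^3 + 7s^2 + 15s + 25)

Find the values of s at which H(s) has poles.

The poles are the roots of the denominator s^3 + 7s^2 + 15s + 25 = 0.
Trying s = -5: the polynomial evaluates to 0, so (s + 5) is a factor.
Dividing out leaves s^2 + 2s + 5 = 0.
The quadratic formula then gives s = -1 ± 2j.

s = -1 + 2j, -1 - 2j, -5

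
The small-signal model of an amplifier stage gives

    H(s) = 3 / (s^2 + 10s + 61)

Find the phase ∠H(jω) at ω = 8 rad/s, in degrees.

∠H(j8) ≈ -92.15°

At s = j8: numerator = 3, denominator = -3 + j80.
∠H = ∠num − ∠den = 0° − (92.148°) = -92.15°.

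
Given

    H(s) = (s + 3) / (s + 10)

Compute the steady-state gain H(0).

Set s = 0: H(0) = (3) / (10) = 3/10.

H(0) = 3/10 ≈ 0.3000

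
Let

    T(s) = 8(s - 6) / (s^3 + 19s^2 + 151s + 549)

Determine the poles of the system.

The poles are the roots of the denominator s^3 + 19s^2 + 151s + 549 = 0.
Trying s = -9: the polynomial evaluates to 0, so (s + 9) is a factor.
Dividing out leaves s^2 + 10s + 61 = 0.
The quadratic formula then gives s = -5 ± 6j.

s = -5 ± 6j, -9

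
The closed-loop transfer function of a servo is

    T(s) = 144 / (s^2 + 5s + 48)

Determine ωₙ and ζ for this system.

Compare the denominator to the standard form s^2 + 2ζωₙs + ωₙ².
ωₙ² = 48, so ωₙ = √48 ≈ 6.928 rad/s.
2ζωₙ = 5, so ζ = 5/(2·√48) ≈ 0.3608.

ωₙ ≈ 6.928 rad/s, ζ ≈ 0.3608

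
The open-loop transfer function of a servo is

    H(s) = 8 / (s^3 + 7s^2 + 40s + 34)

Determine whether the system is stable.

The denominator s^3 + 7s^2 + 40s + 34 factors as (s + 1)(s^2 + 6s + 34), giving poles at s = -1, -3 + 5j, -3 - 5j.
Since all poles lie strictly in the left half-plane, the system is stable.

stable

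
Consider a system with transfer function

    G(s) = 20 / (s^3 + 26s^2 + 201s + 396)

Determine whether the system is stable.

stable

The denominator s^3 + 26s^2 + 201s + 396 factors as (s + 3)(s + 11)(s + 12), giving poles at s = -3, -11, -12.
Since all poles lie strictly in the left half-plane, the system is stable.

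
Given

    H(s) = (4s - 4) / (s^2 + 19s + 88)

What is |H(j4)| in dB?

|H(j4)|_dB ≈ -16.1 dB

Substitute s = j4: numerator = -4 + j16, denominator = 72 + j76.
|H(j4)| = |-4 + j16| / |72 + j76| = 16.492 / 104.69 ≈ 0.1575.
In decibels: 20·log₁₀(0.1575) ≈ -16.1 dB.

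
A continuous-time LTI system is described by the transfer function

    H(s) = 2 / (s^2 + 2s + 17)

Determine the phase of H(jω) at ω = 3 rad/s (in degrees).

∠H(j3) ≈ -36.87°

At s = j3: numerator = 2, denominator = 8 + j6.
∠H = ∠num − ∠den = 0° − (36.870°) = -36.87°.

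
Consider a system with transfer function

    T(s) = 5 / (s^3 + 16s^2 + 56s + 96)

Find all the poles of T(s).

s = -12, -2 ± 2j

The poles are the roots of the denominator s^3 + 16s^2 + 56s + 96 = 0.
Trying s = -12: the polynomial evaluates to 0, so (s + 12) is a factor.
Dividing out leaves s^2 + 4s + 8 = 0.
The quadratic formula then gives s = -2 ± 2j.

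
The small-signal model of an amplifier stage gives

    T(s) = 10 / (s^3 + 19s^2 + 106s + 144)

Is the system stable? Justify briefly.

The denominator s^3 + 19s^2 + 106s + 144 factors as (s + 2)(s + 8)(s + 9), giving poles at s = -2, -8, -9.
Since all poles lie strictly in the left half-plane, the system is stable.

stable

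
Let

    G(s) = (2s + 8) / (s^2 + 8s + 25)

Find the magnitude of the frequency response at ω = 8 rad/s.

|G(j8)| ≈ 0.2387

Substitute s = j8: numerator = 8 + j16, denominator = -39 + j64.
|G(j8)| = |8 + j16| / |-39 + j64| = 17.889 / 74.947 ≈ 0.2387.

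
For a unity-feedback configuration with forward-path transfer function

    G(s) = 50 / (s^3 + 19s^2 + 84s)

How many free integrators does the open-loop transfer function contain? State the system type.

Factor s from the denominator: s^3 + 19s^2 + 84s = s·(s^2 + 19s + 84).
There is 1 pole at the origin, so the system is Type 1.

Type 1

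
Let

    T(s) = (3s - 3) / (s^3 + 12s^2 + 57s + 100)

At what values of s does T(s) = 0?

s = 1

Set the numerator to zero: 3s - 3 = 0, i.e. 3·(s - 1) = 0.
So s = 1.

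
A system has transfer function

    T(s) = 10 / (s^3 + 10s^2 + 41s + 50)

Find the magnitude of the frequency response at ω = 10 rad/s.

|T(j10)| ≈ 0.008942

Substitute s = j10: numerator = 10, denominator = -950 - j590.
|T(j10)| = |10| / |-950 - j590| = 10 / 1118.3 ≈ 0.008942.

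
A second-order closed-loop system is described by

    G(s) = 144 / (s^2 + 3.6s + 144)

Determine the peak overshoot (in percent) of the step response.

Comparing s^2 + 3.6s + 144 to s^2 + 2ζωₙs + ωₙ²: ωₙ = 12 rad/s and ζ = 3.6/(2·12) = 0.15.
%OS = 100·exp(−πζ/√(1−ζ²)) = 100·exp(−π·0.15/√(1−0.15²)) ≈ 62.1%.

%OS ≈ 62.1%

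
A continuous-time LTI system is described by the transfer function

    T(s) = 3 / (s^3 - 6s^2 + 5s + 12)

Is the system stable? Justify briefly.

unstable

The denominator s^3 - 6s^2 + 5s + 12 factors as (s + 1)(s - 3)(s - 4), giving poles at s = -1, 3, 4.
Since the pole(s) at s = 3, 4 lie in the right half-plane, the system is unstable.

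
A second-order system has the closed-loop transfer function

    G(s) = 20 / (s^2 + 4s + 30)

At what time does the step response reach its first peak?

Comparing s^2 + 4s + 30 to s^2 + 2ζωₙs + ωₙ²: ωₙ = √30 ≈ 5.477 rad/s and ζ = 4/(2·√30) ≈ 0.3651.
ζωₙ = 4/2 = 2, so ω_d = ωₙ√(1−ζ²) = √(ωₙ² − (ζωₙ)²) = √(30 − 2²) = √26 ≈ 5.099 rad/s.
t_p = π/ω_d = π/5.099 ≈ 0.6161 s.

t_p ≈ 0.6161 s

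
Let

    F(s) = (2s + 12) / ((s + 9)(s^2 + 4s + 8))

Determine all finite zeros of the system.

Set the numerator to zero: 2s + 12 = 0, i.e. 2·(s + 6) = 0.
So s = -6.

s = -6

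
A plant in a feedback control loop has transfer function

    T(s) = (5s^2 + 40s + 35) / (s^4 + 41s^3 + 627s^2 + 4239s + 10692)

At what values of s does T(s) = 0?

s = -1, -7

Set the numerator to zero: 5s^2 + 40s + 35 = 0, i.e. 5·(s^2 + 8s + 7) = 0.
Factoring: (s + 1)(s + 7) = 0.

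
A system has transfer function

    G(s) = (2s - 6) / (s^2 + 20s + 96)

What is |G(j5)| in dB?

Substitute s = j5: numerator = -6 + j10, denominator = 71 + j100.
|G(j5)| = |-6 + j10| / |71 + j100| = 11.662 / 122.64 ≈ 0.09509.
In decibels: 20·log₁₀(0.09509) ≈ -20.4 dB.

|G(j5)|_dB ≈ -20.4 dB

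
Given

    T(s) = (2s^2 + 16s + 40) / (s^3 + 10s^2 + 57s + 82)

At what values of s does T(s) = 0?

Set the numerator to zero: 2s^2 + 16s + 40 = 0, i.e. 2·(s^2 + 8s + 20) = 0.
Factoring: (s^2 + 8s + 20) = 0.

s = -4 + 2j, -4 - 2j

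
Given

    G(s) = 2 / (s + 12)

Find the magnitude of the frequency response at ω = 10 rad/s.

Substitute s = j10: numerator = 2, denominator = 12 + j10.
|G(j10)| = |2| / |12 + j10| = 2 / 15.620 ≈ 0.1280.

|G(j10)| ≈ 0.1280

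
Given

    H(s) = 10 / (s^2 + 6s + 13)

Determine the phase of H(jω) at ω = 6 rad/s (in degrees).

At s = j6: numerator = 10, denominator = -23 + j36.
∠H = ∠num − ∠den = 0° − (122.57°) = -122.6°.

∠H(j6) ≈ -122.6°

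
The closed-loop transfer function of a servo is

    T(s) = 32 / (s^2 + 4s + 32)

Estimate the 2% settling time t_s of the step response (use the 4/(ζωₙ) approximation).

Comparing s^2 + 4s + 32 to s^2 + 2ζωₙs + ωₙ²: ωₙ = √32 ≈ 5.657 rad/s and ζ = 4/(2·√32) ≈ 0.3536.
ζωₙ = 4/2 = 2, so t_s ≈ 4/(ζωₙ) = 4/2 = 2 s.

t_s ≈ 2 s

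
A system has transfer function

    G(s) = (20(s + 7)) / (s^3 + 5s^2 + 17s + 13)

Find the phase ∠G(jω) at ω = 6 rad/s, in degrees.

∠G(j6) ≈ -173.7°

At s = j6: numerator = 140 + j120, denominator = -167 - j114.
∠G = ∠num − ∠den = 40.601° − (-145.68°) = 186.3°, which wraps to -173.7°.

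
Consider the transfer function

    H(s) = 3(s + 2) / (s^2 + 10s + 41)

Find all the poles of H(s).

The poles are the roots of the denominator s^2 + 10s + 41 = 0.
Using the quadratic formula: s = (-10 ± √(-64))/2 = -5 ± 4j.

s = -5 + 4j, -5 - 4j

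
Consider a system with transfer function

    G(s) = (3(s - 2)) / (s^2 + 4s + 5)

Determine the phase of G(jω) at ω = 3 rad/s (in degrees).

∠G(j3) ≈ 15.26°

At s = j3: numerator = -6 + j9, denominator = -4 + j12.
∠G = ∠num − ∠den = 123.69° − (108.43°) = 15.26°.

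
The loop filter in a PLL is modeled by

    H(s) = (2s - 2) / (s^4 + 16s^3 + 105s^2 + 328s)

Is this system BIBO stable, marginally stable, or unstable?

marginally stable

The denominator s^4 + 16s^3 + 105s^2 + 328s factors as s(s^2 + 8s + 41)(s + 8), giving poles at s = 0, -4 ± 5j, -8.
Since the simple pole(s) at s = 0 lie on the jω-axis with none in the right half-plane, the system is marginally stable.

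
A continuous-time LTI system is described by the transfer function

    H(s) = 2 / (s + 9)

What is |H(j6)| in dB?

|H(j6)|_dB ≈ -14.7 dB

Substitute s = j6: numerator = 2, denominator = 9 + j6.
|H(j6)| = |2| / |9 + j6| = 2 / 10.817 ≈ 0.1849.
In decibels: 20·log₁₀(0.1849) ≈ -14.7 dB.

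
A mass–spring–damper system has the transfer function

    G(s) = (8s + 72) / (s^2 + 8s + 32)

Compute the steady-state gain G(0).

Set s = 0: G(0) = (72) / (32) = 9/4.

G(0) = 9/4 ≈ 2.250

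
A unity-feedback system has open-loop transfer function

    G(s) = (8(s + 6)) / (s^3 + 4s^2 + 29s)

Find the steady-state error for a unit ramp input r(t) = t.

e_ss = 0.6042

G(s) has one pole at the origin.
This is a Type 1 system. Kv = lim_{s→0} s·G(s) = 48/29.
e_ss = 1/Kv = 1/(48/29) = 29/48 ≈ 0.6042.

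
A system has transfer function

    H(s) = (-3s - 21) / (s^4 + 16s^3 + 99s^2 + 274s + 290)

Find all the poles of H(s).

s = -5 + 2j, -5 - 2j, -3 + j, -3 - j

The poles are the roots of the denominator s^4 + 16s^3 + 99s^2 + 274s + 290 = 0.
No real roots exist; factor into two real quadratics: (s^2 + 10s + 29)(s^2 + 6s + 10) = 0.
Each quadratic gives a conjugate pair via the quadratic formula.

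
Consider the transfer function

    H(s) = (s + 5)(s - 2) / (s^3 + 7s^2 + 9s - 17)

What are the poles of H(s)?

s = -4 ± j, 1

The poles are the roots of the denominator s^3 + 7s^2 + 9s - 17 = 0.
Trying s = 1: the polynomial evaluates to 0, so (s - 1) is a factor.
Dividing out leaves s^2 + 8s + 17 = 0.
The quadratic formula then gives s = -4 ± 1j.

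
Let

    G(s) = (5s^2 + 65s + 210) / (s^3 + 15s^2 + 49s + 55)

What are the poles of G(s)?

s = -2 ± j, -11

The poles are the roots of the denominator s^3 + 15s^2 + 49s + 55 = 0.
Trying s = -11: the polynomial evaluates to 0, so (s + 11) is a factor.
Dividing out leaves s^2 + 4s + 5 = 0.
The quadratic formula then gives s = -2 ± 1j.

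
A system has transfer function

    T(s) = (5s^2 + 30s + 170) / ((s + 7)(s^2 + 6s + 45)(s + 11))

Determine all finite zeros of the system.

s = -3 ± 5j

Set the numerator to zero: 5s^2 + 30s + 170 = 0, i.e. 5·(s^2 + 6s + 34) = 0.
Factoring: (s^2 + 6s + 34) = 0.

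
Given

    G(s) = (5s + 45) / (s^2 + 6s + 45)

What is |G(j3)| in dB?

Substitute s = j3: numerator = 45 + j15, denominator = 36 + j18.
|G(j3)| = |45 + j15| / |36 + j18| = 47.434 / 40.249 ≈ 1.179.
In decibels: 20·log₁₀(1.179) ≈ 1.43 dB.

|G(j3)|_dB ≈ 1.43 dB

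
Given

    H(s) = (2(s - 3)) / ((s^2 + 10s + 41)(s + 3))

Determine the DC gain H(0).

H(0) = -2/41 ≈ -0.04878

At s = 0 each factor (s + a) contributes a and each (s^2 + bs + c) contributes c.
H(0) = 2·(-3) / ((41) · (3)) = -6/123 = -2/41.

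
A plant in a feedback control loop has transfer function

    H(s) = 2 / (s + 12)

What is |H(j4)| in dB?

|H(j4)|_dB ≈ -16.0 dB

Substitute s = j4: numerator = 2, denominator = 12 + j4.
|H(j4)| = |2| / |12 + j4| = 2 / 12.649 ≈ 0.1581.
In decibels: 20·log₁₀(0.1581) ≈ -16.0 dB.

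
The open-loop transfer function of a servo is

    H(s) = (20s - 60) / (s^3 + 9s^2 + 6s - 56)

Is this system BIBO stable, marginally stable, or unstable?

unstable

The denominator s^3 + 9s^2 + 6s - 56 factors as (s - 2)(s + 7)(s + 4), giving poles at s = 2, -7, -4.
Since the pole(s) at s = 2 lie in the right half-plane, the system is unstable.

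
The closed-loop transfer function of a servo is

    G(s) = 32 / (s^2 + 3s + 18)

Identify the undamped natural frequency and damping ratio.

ωₙ ≈ 4.243 rad/s, ζ ≈ 0.3536

Compare the denominator to the standard form s^2 + 2ζωₙs + ωₙ².
ωₙ² = 18, so ωₙ = √18 ≈ 4.243 rad/s.
2ζωₙ = 3, so ζ = 3/(2·√18) ≈ 0.3536.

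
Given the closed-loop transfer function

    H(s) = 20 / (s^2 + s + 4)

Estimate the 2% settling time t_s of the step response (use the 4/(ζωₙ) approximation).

Comparing s^2 + s + 4 to s^2 + 2ζωₙs + ωₙ²: ωₙ = 2 rad/s and ζ = 1/(2·2) = 0.25.
ζωₙ = 1/2 = 0.5, so t_s ≈ 4/(ζωₙ) = 4/0.5 = 8 s.

t_s ≈ 8 s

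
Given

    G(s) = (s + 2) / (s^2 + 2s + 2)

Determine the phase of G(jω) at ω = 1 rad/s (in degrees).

At s = j1: numerator = 2 + j1, denominator = 1 + j2.
∠G = ∠num − ∠den = 26.565° − (63.435°) = -36.87°.

∠G(j1) ≈ -36.87°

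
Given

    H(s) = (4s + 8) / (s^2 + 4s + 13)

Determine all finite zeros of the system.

s = -2

Set the numerator to zero: 4s + 8 = 0, i.e. 4·(s + 2) = 0.
So s = -2.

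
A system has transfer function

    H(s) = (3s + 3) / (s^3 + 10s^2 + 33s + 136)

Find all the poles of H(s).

s = -1 ± 4j, -8

The poles are the roots of the denominator s^3 + 10s^2 + 33s + 136 = 0.
Trying s = -8: the polynomial evaluates to 0, so (s + 8) is a factor.
Dividing out leaves s^2 + 2s + 17 = 0.
The quadratic formula then gives s = -1 ± 4j.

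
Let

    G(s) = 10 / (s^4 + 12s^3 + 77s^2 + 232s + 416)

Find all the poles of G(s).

The poles are the roots of the denominator s^4 + 12s^3 + 77s^2 + 232s + 416 = 0.
No real roots exist; factor into two real quadratics: (s^2 + 8s + 32)(s^2 + 4s + 13) = 0.
Each quadratic gives a conjugate pair via the quadratic formula.

s = -4 + 4j, -4 - 4j, -2 + 3j, -2 - 3j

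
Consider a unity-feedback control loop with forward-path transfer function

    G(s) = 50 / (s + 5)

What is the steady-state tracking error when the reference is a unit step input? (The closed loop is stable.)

e_ss = 0.09091

G(s) has no poles at the origin.
This is a Type 0 system. Kp = lim_{s→0} G(s) = 50/5 = 10.
e_ss = 1/(1 + Kp) = 1/(1 + 10) = 1/11 ≈ 0.09091.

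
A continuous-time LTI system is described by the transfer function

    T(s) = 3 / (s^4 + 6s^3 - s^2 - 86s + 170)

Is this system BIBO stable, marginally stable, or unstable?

unstable

The denominator s^4 + 6s^3 - s^2 - 86s + 170 factors as (s^2 - 4s + 5)(s^2 + 10s + 34), giving poles at s = 2 ± j, -5 ± 3j.
Since the pole(s) at s = 2 + j, 2 - j lie in the right half-plane, the system is unstable.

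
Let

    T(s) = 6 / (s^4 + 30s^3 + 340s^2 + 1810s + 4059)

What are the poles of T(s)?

s = -9, -5 ± 4j, -11

The poles are the roots of the denominator s^4 + 30s^3 + 340s^2 + 1810s + 4059 = 0.
Trying s = -9: the polynomial evaluates to 0, so (s + 9) is a factor.
Dividing out leaves s^3 + 21s^2 + 151s + 451 = 0.
This factors further as (s^2 + 10s + 41)(s + 11) = 0.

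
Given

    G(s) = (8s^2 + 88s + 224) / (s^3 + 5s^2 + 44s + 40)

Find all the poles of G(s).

s = -2 ± 6j, -1

The poles are the roots of the denominator s^3 + 5s^2 + 44s + 40 = 0.
Trying s = -1: the polynomial evaluates to 0, so (s + 1) is a factor.
Dividing out leaves s^2 + 4s + 40 = 0.
The quadratic formula then gives s = -2 ± 6j.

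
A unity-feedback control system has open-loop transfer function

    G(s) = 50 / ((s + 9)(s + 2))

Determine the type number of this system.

The denominator has no factor of s at the origin — no free integrator — so this is a Type 0 system.

Type 0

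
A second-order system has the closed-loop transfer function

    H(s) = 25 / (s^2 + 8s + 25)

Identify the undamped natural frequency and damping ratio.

Compare the denominator to the standard form s^2 + 2ζωₙs + ωₙ².
ωₙ² = 25, so ωₙ = 5 rad/s.
2ζωₙ = 8, so ζ = 8/(2·5) = 0.8.
With ζ = 0.8 the response is underdamped.

ωₙ = 5 rad/s, ζ = 0.8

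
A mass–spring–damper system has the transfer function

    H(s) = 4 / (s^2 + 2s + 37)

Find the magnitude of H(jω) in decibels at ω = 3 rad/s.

Substitute s = j3: numerator = 4, denominator = 28 + j6.
|H(j3)| = |4| / |28 + j6| = 4 / 28.636 ≈ 0.1397.
In decibels: 20·log₁₀(0.1397) ≈ -17.1 dB.

|H(j3)|_dB ≈ -17.1 dB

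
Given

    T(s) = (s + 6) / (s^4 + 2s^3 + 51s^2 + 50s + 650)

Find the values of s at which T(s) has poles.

s = ±5j, -1 ± 5j

The poles are the roots of the denominator s^4 + 2s^3 + 51s^2 + 50s + 650 = 0.
No real roots exist; factor into two real quadratics: (s^2 + 25)(s^2 + 2s + 26) = 0.
Each quadratic gives a conjugate pair via the quadratic formula.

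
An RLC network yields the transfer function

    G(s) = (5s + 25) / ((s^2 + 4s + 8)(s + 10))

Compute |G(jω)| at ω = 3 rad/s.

|G(j3)| ≈ 0.2319

Substitute s = j3: numerator = 25 + j15, denominator = -46 + j117.
|G(j3)| = |25 + j15| / |-46 + j117| = 29.155 / 125.72 ≈ 0.2319.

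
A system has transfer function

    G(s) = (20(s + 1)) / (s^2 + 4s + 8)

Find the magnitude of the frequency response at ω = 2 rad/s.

Substitute s = j2: numerator = 20 + j40, denominator = 4 + j8.
|G(j2)| = |20 + j40| / |4 + j8| = 44.721 / 8.9443 = 5.

|G(j2)| = 5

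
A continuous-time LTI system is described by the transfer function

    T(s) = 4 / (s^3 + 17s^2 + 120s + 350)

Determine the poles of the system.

s = -5 + 5j, -5 - 5j, -7

The poles are the roots of the denominator s^3 + 17s^2 + 120s + 350 = 0.
Trying s = -7: the polynomial evaluates to 0, so (s + 7) is a factor.
Dividing out leaves s^2 + 10s + 50 = 0.
The quadratic formula then gives s = -5 ± 5j.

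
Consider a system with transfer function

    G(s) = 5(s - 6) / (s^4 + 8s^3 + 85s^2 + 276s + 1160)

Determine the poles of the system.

s = -2 + 6j, -2 - 6j, -2 + 5j, -2 - 5j

The poles are the roots of the denominator s^4 + 8s^3 + 85s^2 + 276s + 1160 = 0.
No real roots exist; factor into two real quadratics: (s^2 + 4s + 40)(s^2 + 4s + 29) = 0.
Each quadratic gives a conjugate pair via the quadratic formula.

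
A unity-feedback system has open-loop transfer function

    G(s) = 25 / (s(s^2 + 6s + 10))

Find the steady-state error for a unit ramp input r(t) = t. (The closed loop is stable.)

e_ss = 0.4000

G(s) has one pole at the origin.
This is a Type 1 system. Kv = lim_{s→0} s·G(s) = 25/10 = 5/2.
e_ss = 1/Kv = 1/(5/2) = 2/5 ≈ 0.4000.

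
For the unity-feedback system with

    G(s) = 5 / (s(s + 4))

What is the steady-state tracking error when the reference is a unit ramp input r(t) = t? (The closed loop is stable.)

e_ss = 0.8000

G(s) has one pole at the origin.
This is a Type 1 system. Kv = lim_{s→0} s·G(s) = 5/4.
e_ss = 1/Kv = 1/(5/4) = 4/5 ≈ 0.8000.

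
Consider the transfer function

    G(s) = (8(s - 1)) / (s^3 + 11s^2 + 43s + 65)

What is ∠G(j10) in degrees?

At s = j10: numerator = -8 + j80, denominator = -1035 - j570.
∠G = ∠num − ∠den = 95.711° − (-151.16°) = 246.9°, which wraps to -113.1°.

∠G(j10) ≈ -113.1°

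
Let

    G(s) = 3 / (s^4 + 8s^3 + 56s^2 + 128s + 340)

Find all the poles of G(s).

The poles are the roots of the denominator s^4 + 8s^3 + 56s^2 + 128s + 340 = 0.
No real roots exist; factor into two real quadratics: (s^2 + 2s + 10)(s^2 + 6s + 34) = 0.
Each quadratic gives a conjugate pair via the quadratic formula.

s = -1 + 3j, -1 - 3j, -3 + 5j, -3 - 5j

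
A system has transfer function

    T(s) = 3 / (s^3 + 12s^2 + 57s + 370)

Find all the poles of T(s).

The poles are the roots of the denominator s^3 + 12s^2 + 57s + 370 = 0.
Trying s = -10: the polynomial evaluates to 0, so (s + 10) is a factor.
Dividing out leaves s^2 + 2s + 37 = 0.
The quadratic formula then gives s = -1 ± 6j.

s = -1 + 6j, -1 - 6j, -10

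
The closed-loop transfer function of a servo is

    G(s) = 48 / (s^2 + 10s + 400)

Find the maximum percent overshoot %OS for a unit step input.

Comparing s^2 + 10s + 400 to s^2 + 2ζωₙs + ωₙ²: ωₙ = 20 rad/s and ζ = 10/(2·20) = 0.25.
%OS = 100·exp(−πζ/√(1−ζ²)) = 100·exp(−π·0.25/√(1−0.25²)) ≈ 44.4%.

%OS ≈ 44.4%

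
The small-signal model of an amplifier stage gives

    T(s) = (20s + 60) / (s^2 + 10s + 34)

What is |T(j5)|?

Substitute s = j5: numerator = 60 + j100, denominator = 9 + j50.
|T(j5)| = |60 + j100| / |9 + j50| = 116.62 / 50.804 ≈ 2.295.

|T(j5)| ≈ 2.295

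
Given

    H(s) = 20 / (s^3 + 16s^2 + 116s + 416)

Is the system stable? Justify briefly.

The denominator s^3 + 16s^2 + 116s + 416 factors as (s^2 + 8s + 52)(s + 8), giving poles at s = -4 ± 6j, -8.
Since all poles lie strictly in the left half-plane, the system is stable.

stable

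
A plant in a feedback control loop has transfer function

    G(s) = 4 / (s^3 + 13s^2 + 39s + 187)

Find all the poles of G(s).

s = -1 + 4j, -1 - 4j, -11

The poles are the roots of the denominator s^3 + 13s^2 + 39s + 187 = 0.
Trying s = -11: the polynomial evaluates to 0, so (s + 11) is a factor.
Dividing out leaves s^2 + 2s + 17 = 0.
The quadratic formula then gives s = -1 ± 4j.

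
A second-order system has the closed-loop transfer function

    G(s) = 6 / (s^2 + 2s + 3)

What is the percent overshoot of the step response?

Comparing s^2 + 2s + 3 to s^2 + 2ζωₙs + ωₙ²: ωₙ = √3 ≈ 1.732 rad/s and ζ = 2/(2·√3) ≈ 0.5774.
%OS = 100·exp(−πζ/√(1−ζ²)) = 100·exp(−π·0.5774/√(1−0.5774²)) ≈ 10.8%.

%OS ≈ 10.8%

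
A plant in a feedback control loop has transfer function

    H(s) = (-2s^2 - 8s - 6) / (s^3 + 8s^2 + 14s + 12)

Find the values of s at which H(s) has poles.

The poles are the roots of the denominator s^3 + 8s^2 + 14s + 12 = 0.
Trying s = -6: the polynomial evaluates to 0, so (s + 6) is a factor.
Dividing out leaves s^2 + 2s + 2 = 0.
The quadratic formula then gives s = -1 ± 1j.

s = -1 ± j, -6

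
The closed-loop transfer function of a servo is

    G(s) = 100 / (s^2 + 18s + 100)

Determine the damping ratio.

Compare the denominator to the standard form s^2 + 2ζωₙs + ωₙ².
ωₙ² = 100, so ωₙ = 10 rad/s.
2ζωₙ = 18, so ζ = 18/(2·10) = 0.9.

ζ = 0.9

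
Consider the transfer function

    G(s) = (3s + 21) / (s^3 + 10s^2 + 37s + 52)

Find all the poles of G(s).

s = -3 ± 2j, -4

The poles are the roots of the denominator s^3 + 10s^2 + 37s + 52 = 0.
Trying s = -4: the polynomial evaluates to 0, so (s + 4) is a factor.
Dividing out leaves s^2 + 6s + 13 = 0.
The quadratic formula then gives s = -3 ± 2j.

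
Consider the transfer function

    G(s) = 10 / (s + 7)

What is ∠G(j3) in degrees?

∠G(j3) ≈ -23.20°

At s = j3: numerator = 10, denominator = 7 + j3.
∠G = ∠num − ∠den = 0° − (23.199°) = -23.20°.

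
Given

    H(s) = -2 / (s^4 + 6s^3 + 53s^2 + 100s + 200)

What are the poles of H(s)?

s = -2 ± 6j, -1 ± 2j

The poles are the roots of the denominator s^4 + 6s^3 + 53s^2 + 100s + 200 = 0.
No real roots exist; factor into two real quadratics: (s^2 + 4s + 40)(s^2 + 2s + 5) = 0.
Each quadratic gives a conjugate pair via the quadratic formula.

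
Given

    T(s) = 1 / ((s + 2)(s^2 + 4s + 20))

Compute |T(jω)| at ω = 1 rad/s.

|T(j1)| ≈ 0.02303

Substitute s = j1: numerator = 1, denominator = 34 + j27.
|T(j1)| = |1| / |34 + j27| = 1 / 43.417 ≈ 0.02303.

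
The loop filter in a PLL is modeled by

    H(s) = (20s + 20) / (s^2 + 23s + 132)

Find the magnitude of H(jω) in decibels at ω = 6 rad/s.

|H(j6)|_dB ≈ -2.81 dB

Substitute s = j6: numerator = 20 + j120, denominator = 96 + j138.
|H(j6)| = |20 + j120| / |96 + j138| = 121.66 / 168.11 ≈ 0.7237.
In decibels: 20·log₁₀(0.7237) ≈ -2.81 dB.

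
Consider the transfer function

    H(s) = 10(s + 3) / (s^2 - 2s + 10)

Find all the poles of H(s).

The poles are the roots of the denominator s^2 - 2s + 10 = 0.
Using the quadratic formula: s = (2 ± √(-36))/2 = 1 ± 3j.

s = 1 + 3j, 1 - 3j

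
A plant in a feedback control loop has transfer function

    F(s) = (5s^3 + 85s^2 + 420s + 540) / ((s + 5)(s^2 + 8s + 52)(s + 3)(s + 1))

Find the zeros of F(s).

s = -2, -9, -6

Set the numerator to zero: 5s^3 + 85s^2 + 420s + 540 = 0, i.e. 5·(s^3 + 17s^2 + 84s + 108) = 0.
Factoring: (s + 2)(s + 9)(s + 6) = 0.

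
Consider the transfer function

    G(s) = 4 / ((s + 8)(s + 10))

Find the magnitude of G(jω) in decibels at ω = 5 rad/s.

Substitute s = j5: numerator = 4, denominator = 55 + j90.
|G(j5)| = |4| / |55 + j90| = 4 / 105.48 ≈ 0.03792.
In decibels: 20·log₁₀(0.03792) ≈ -28.4 dB.

|G(j5)|_dB ≈ -28.4 dB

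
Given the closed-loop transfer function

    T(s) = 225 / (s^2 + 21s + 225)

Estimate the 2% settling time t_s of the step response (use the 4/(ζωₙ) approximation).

Comparing s^2 + 21s + 225 to s^2 + 2ζωₙs + ωₙ²: ωₙ = 15 rad/s and ζ = 21/(2·15) = 0.7.
ζωₙ = 21/2 = 10.5, so t_s ≈ 4/(ζωₙ) = 4/10.5 ≈ 0.3810 s.

t_s ≈ 0.3810 s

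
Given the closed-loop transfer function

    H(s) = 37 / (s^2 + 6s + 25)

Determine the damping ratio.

ζ = 0.6

Compare the denominator to the standard form s^2 + 2ζωₙs + ωₙ².
ωₙ² = 25, so ωₙ = 5 rad/s.
2ζωₙ = 6, so ζ = 6/(2·5) = 0.6.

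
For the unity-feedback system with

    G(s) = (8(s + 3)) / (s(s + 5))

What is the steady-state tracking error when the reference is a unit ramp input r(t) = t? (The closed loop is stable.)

G(s) has one pole at the origin.
This is a Type 1 system. Kv = lim_{s→0} s·G(s) = 24/5.
e_ss = 1/Kv = 1/(24/5) = 5/24 ≈ 0.2083.

e_ss = 0.2083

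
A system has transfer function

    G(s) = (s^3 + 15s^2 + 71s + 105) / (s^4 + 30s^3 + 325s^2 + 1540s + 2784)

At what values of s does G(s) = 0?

s = -5, -7, -3

Set the numerator to zero: s^3 + 15s^2 + 71s + 105 = 0.
Factoring: (s + 5)(s + 7)(s + 3) = 0.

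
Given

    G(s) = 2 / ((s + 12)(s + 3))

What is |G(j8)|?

|G(j8)| ≈ 0.01623

Substitute s = j8: numerator = 2, denominator = -28 + j120.
|G(j8)| = |2| / |-28 + j120| = 2 / 123.22 ≈ 0.01623.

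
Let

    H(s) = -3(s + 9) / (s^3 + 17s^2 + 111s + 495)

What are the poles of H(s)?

The poles are the roots of the denominator s^3 + 17s^2 + 111s + 495 = 0.
Trying s = -11: the polynomial evaluates to 0, so (s + 11) is a factor.
Dividing out leaves s^2 + 6s + 45 = 0.
The quadratic formula then gives s = -3 ± 6j.

s = -3 ± 6j, -11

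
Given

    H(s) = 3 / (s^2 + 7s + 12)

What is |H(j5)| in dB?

Substitute s = j5: numerator = 3, denominator = -13 + j35.
|H(j5)| = |3| / |-13 + j35| = 3 / 37.336 ≈ 0.08035.
In decibels: 20·log₁₀(0.08035) ≈ -21.9 dB.

|H(j5)|_dB ≈ -21.9 dB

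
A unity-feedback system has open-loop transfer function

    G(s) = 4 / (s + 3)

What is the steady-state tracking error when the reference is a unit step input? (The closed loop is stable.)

G(s) has no poles at the origin.
This is a Type 0 system. Kp = lim_{s→0} G(s) = 4/3.
e_ss = 1/(1 + Kp) = 1/(1 + 4/3) = 3/7 ≈ 0.4286.

e_ss = 0.4286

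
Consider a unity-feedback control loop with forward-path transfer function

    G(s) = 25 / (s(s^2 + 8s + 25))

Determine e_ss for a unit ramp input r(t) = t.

e_ss = 1

G(s) has one pole at the origin.
This is a Type 1 system. Kv = lim_{s→0} s·G(s) = 25/25 = 1.
e_ss = 1/Kv = 1/(1) = 1.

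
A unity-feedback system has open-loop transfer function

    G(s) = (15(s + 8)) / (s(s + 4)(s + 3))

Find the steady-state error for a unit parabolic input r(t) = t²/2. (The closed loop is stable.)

G(s) has one pole at the origin.
This is a Type 1 system; Ka = lim_{s→0} s^2·G(s) = 0, so the steady-state error for a parabola input is infinite.

e_ss = ∞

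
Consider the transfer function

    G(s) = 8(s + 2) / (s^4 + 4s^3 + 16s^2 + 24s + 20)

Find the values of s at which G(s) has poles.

s = -1 ± j, -1 ± 3j

The poles are the roots of the denominator s^4 + 4s^3 + 16s^2 + 24s + 20 = 0.
No real roots exist; factor into two real quadratics: (s^2 + 2s + 2)(s^2 + 2s + 10) = 0.
Each quadratic gives a conjugate pair via the quadratic formula.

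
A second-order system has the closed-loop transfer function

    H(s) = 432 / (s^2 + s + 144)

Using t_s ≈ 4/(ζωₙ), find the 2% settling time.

t_s ≈ 8 s

Comparing s^2 + s + 144 to s^2 + 2ζωₙs + ωₙ²: ωₙ = 12 rad/s and ζ = 1/(2·12) ≈ 0.04167.
ζωₙ = 1/2 = 0.5, so t_s ≈ 4/(ζωₙ) = 4/0.5 = 8 s.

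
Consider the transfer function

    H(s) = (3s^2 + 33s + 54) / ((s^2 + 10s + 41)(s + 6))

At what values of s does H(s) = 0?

s = -2, -9

Set the numerator to zero: 3s^2 + 33s + 54 = 0, i.e. 3·(s^2 + 11s + 18) = 0.
Factoring: (s + 2)(s + 9) = 0.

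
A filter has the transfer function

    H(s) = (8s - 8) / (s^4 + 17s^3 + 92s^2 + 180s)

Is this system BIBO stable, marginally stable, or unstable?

marginally stable

The denominator s^4 + 17s^3 + 92s^2 + 180s factors as s(s^2 + 8s + 20)(s + 9), giving poles at s = 0, -4 ± 2j, -9.
Since the simple pole(s) at s = 0 lie on the jω-axis with none in the right half-plane, the system is marginally stable.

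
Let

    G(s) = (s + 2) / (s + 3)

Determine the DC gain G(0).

Set s = 0: G(0) = (2) / (3) = 2/3.

G(0) = 2/3 ≈ 0.6667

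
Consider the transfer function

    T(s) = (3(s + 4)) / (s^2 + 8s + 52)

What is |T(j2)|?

|T(j2)| ≈ 0.2652

Substitute s = j2: numerator = 12 + j6, denominator = 48 + j16.
|T(j2)| = |12 + j6| / |48 + j16| = 13.416 / 50.596 ≈ 0.2652.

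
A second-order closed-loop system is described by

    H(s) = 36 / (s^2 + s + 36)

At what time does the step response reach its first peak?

t_p ≈ 0.5254 s

Comparing s^2 + s + 36 to s^2 + 2ζωₙs + ωₙ²: ωₙ = 6 rad/s and ζ = 1/(2·6) ≈ 0.08333.
ζωₙ = 1/2 = 0.5, so ω_d = ωₙ√(1−ζ²) = √(ωₙ² − (ζωₙ)²) = √(36 − 0.5²) = √35.75 ≈ 5.979 rad/s.
t_p = π/ω_d = π/5.979 ≈ 0.5254 s.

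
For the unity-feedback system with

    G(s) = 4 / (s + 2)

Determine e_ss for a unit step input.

G(s) has no poles at the origin.
This is a Type 0 system. Kp = lim_{s→0} G(s) = 4/2 = 2.
e_ss = 1/(1 + Kp) = 1/(1 + 2) = 1/3 ≈ 0.3333.

e_ss = 0.3333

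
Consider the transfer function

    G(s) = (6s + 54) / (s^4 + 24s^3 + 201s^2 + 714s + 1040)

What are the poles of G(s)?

s = -3 ± 2j, -10, -8

The poles are the roots of the denominator s^4 + 24s^3 + 201s^2 + 714s + 1040 = 0.
Trying s = -10: the polynomial evaluates to 0, so (s + 10) is a factor.
Dividing out leaves s^3 + 14s^2 + 61s + 104 = 0.
This factors further as (s^2 + 6s + 13)(s + 8) = 0.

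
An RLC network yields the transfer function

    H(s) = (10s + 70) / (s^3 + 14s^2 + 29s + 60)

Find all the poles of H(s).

The poles are the roots of the denominator s^3 + 14s^2 + 29s + 60 = 0.
Trying s = -12: the polynomial evaluates to 0, so (s + 12) is a factor.
Dividing out leaves s^2 + 2s + 5 = 0.
The quadratic formula then gives s = -1 ± 2j.

s = -1 ± 2j, -12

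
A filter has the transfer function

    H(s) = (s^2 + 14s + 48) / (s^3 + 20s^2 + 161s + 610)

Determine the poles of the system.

s = -5 + 6j, -5 - 6j, -10

The poles are the roots of the denominator s^3 + 20s^2 + 161s + 610 = 0.
Trying s = -10: the polynomial evaluates to 0, so (s + 10) is a factor.
Dividing out leaves s^2 + 10s + 61 = 0.
The quadratic formula then gives s = -5 ± 6j.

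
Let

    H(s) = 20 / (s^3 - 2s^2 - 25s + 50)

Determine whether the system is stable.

unstable

The denominator s^3 - 2s^2 - 25s + 50 factors as (s - 5)(s + 5)(s - 2), giving poles at s = 5, -5, 2.
Since the pole(s) at s = 5, 2 lie in the right half-plane, the system is unstable.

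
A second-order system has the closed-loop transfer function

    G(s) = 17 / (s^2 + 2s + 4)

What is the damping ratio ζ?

ζ = 0.5

Compare the denominator to the standard form s^2 + 2ζωₙs + ωₙ².
ωₙ² = 4, so ωₙ = 2 rad/s.
2ζωₙ = 2, so ζ = 2/(2·2) = 0.5.
With ζ = 0.5 the response is underdamped.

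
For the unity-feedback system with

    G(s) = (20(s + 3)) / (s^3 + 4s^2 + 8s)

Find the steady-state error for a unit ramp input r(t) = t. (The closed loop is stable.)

G(s) has one pole at the origin.
This is a Type 1 system. Kv = lim_{s→0} s·G(s) = 60/8 = 15/2.
e_ss = 1/Kv = 1/(15/2) = 2/15 ≈ 0.1333.

e_ss = 0.1333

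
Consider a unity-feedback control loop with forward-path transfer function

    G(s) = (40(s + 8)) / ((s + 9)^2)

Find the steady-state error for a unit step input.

G(s) has no poles at the origin.
This is a Type 0 system. Kp = lim_{s→0} G(s) = 320/81.
e_ss = 1/(1 + Kp) = 1/(1 + 320/81) = 81/401 ≈ 0.2020.

e_ss = 0.2020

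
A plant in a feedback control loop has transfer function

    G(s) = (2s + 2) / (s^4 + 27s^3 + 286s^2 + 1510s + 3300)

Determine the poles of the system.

s = -5 ± 5j, -11, -6

The poles are the roots of the denominator s^4 + 27s^3 + 286s^2 + 1510s + 3300 = 0.
Trying s = -11: the polynomial evaluates to 0, so (s + 11) is a factor.
Dividing out leaves s^3 + 16s^2 + 110s + 300 = 0.
This factors further as (s^2 + 10s + 50)(s + 6) = 0.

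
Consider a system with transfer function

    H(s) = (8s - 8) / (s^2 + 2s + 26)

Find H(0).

H(0) = -4/13 ≈ -0.3077

Set s = 0: H(0) = (-8) / (26) = -4/13.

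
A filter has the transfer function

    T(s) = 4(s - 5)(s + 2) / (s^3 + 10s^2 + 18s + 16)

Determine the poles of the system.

The poles are the roots of the denominator s^3 + 10s^2 + 18s + 16 = 0.
Trying s = -8: the polynomial evaluates to 0, so (s + 8) is a factor.
Dividing out leaves s^2 + 2s + 2 = 0.
The quadratic formula then gives s = -1 ± 1j.

s = -1 ± j, -8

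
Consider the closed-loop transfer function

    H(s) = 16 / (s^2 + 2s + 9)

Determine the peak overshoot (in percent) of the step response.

%OS ≈ 32.9%

Comparing s^2 + 2s + 9 to s^2 + 2ζωₙs + ωₙ²: ωₙ = 3 rad/s and ζ = 2/(2·3) ≈ 0.3333.
%OS = 100·exp(−πζ/√(1−ζ²)) = 100·exp(−π·0.3333/√(1−0.3333²)) ≈ 32.9%.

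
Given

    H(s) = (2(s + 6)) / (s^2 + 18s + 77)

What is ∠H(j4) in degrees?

At s = j4: numerator = 12 + j8, denominator = 61 + j72.
∠H = ∠num − ∠den = 33.690° − (49.728°) = -16.04°.

∠H(j4) ≈ -16.04°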